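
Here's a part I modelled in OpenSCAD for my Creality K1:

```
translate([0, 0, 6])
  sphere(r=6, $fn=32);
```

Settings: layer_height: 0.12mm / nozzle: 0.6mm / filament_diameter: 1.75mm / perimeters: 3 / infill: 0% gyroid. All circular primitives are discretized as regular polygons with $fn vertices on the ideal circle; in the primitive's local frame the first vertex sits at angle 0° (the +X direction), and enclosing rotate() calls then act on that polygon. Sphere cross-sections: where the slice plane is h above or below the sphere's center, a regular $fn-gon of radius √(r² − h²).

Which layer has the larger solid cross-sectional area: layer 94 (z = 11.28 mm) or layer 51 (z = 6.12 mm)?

layer 51 (z = 6.12 mm)

Layer 94 (z = 11.28): the sphere: section is a regular 32-gon, circumradius = √(r²−h²) = √(6²−5.28²) = 2.850 (area = (32/2)·2.850²·sin(360°/32) = 25.35 mm²). So its area = 25.35 mm². Layer 51 (z = 6.12): the r=6 sphere contributes a regular 32-gon of circumradius √(6²−0.12²) = 5.999 (area = (32/2)·5.999²·sin(360°/32) = 112.33 mm²). So its area = 112.33 mm². Layer 51 is larger (112.33 vs 25.35 mm²).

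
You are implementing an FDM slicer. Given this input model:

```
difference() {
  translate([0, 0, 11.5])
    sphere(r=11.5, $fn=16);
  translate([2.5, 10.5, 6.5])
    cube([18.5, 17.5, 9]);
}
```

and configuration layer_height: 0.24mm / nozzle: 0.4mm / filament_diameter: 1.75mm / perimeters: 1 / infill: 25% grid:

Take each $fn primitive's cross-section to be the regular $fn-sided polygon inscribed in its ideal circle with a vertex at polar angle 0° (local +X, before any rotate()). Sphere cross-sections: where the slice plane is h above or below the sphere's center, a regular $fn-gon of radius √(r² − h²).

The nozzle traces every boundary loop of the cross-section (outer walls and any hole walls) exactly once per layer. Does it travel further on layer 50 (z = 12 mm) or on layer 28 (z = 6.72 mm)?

Layer 50 (z = 12): the r=11.5 sphere contributes a regular 16-gon of circumradius √(11.5²−0.5²) = 11.489 (perimeter = 2·16·11.489·sin(180°/16) = 71.73 mm); the cube at (2.5, 10.5) is present — its section is the full 18.5×17.5 rectangle (perimeter 72.00 mm); Subtracting the remaining from the first: starting from the r=11.5 sphere, the 18.5×17.5 cube at (2.5, 10.5) partially overlaps it — only the 0.58 mm² overlap (of its 323.75 mm²) is removed, clipping the outline — boundary = 72.15 mm. So its perimeter = 72.15 mm. Layer 28 (z = 6.72): the r=11.5 sphere contributes a regular 16-gon of circumradius √(11.5²−4.78²) = 10.460 (perimeter = 2·16·10.460·sin(180°/16) = 65.30 mm); the 18.5×17.5 cube at (2.5, 10.5) contributes its full rectangle (perimeter 72.00 mm); After the difference (first − rest): starting from the r=11.5 sphere, the 18.5×17.5 cube at (2.5, 10.5) misses the remaining region (no effect) — boundary = 65.30 mm. So its perimeter = 65.30 mm. Layer 50 is larger (72.15 vs 65.30 mm).

layer 50 (z = 12 mm)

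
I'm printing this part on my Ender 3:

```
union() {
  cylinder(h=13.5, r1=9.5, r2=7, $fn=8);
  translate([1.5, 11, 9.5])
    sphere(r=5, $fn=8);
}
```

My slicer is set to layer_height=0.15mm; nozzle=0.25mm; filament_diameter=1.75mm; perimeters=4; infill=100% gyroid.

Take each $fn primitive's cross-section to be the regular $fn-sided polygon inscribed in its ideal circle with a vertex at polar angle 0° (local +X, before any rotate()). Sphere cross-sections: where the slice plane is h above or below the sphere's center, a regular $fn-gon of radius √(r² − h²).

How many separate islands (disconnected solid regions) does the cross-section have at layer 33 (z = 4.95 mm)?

At z = 4.95 mm: the cone (r1=9.5→r2=7) has section circumradius 8.583 here — a regular 8-gon; the r=5 sphere at (1.5, 11) slices to a regular 8-gon of circumradius 2.073 (√(r²−h²) with h=4.55 from center); Taking the union: the 2 present regions are separate (no shared area or edge), so areas and boundary lengths simply add and each stays a separate island — 2 connected regions. Overall, the cross-section has 2 separate islands. Island count = 2.

2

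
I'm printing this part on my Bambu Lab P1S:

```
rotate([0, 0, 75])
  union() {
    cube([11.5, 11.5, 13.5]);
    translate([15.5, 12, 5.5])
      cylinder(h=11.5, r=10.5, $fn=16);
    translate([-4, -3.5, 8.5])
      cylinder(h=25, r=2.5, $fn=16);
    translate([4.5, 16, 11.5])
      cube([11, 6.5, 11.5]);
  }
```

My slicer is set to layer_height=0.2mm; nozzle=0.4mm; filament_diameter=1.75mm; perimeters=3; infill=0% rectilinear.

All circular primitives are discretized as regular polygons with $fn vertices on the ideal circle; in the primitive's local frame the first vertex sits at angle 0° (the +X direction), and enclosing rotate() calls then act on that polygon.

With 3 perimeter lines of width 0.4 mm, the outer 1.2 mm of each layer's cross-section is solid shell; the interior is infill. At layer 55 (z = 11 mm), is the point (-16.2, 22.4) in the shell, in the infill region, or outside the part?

shell

At z = 11 mm: the 11.5×11.5 cube contributes its full rectangle; the r=10.5 cylinder at (15.5, 12) contributes a regular 16-gon of circumradius 10.5; the r=2.5 cylinder at (-4, -3.5) gives a regular 16-gon of circumradius 2.5 (constant along its height); the cube at (4.5, 16) does not reach this height (z outside [11.5, 23]); Merging all regions: the regions partially overlap (shared area 40.75 mm²), so overlapping operands fuse into one piece — 2 connected regions; (whole slice rotated 75° about Z — lengths, areas and connectivity unchanged). Overall, the cross-section has 2 separate islands. Undo the 75° rotation: the query point maps to (17.444, 21.446) in the un-rotated model frame. The nearest boundary edge runs (15.50, 22.50)→(19.52, 21.70); distance from the point to it = 0.65 mm. (Shell/infill is judged within the island containing the point — the largest one.) The point is inside the cross-section, 0.65 mm from the nearest boundary — within the 1.2 mm shell band (3 × 0.4).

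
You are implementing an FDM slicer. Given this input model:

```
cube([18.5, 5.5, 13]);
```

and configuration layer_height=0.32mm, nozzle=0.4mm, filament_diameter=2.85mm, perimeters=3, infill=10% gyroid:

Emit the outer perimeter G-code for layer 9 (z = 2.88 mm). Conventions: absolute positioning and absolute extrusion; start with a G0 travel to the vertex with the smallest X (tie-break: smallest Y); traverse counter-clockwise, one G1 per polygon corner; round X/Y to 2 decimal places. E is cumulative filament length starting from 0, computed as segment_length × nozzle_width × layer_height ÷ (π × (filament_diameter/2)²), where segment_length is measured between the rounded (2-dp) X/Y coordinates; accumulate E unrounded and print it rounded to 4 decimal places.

G0 X0.00 Y0.00 Z2.88
G1 X18.50 Y0.00 E0.3712
G1 X18.50 Y5.50 E0.4816
G1 X0.00 Y5.50 E0.8527
G1 X0.00 Y0.00 E0.9631

At z = 2.88 mm: the cube is present — its section is the full 18.5×5.5 rectangle. The outline is a single polygon with 4 vertices. Extrusion per mm of travel: 0.4 × 0.32 / (π × 1.425²) = 0.020065. Accumulating E over each segment gives final E = 0.9631.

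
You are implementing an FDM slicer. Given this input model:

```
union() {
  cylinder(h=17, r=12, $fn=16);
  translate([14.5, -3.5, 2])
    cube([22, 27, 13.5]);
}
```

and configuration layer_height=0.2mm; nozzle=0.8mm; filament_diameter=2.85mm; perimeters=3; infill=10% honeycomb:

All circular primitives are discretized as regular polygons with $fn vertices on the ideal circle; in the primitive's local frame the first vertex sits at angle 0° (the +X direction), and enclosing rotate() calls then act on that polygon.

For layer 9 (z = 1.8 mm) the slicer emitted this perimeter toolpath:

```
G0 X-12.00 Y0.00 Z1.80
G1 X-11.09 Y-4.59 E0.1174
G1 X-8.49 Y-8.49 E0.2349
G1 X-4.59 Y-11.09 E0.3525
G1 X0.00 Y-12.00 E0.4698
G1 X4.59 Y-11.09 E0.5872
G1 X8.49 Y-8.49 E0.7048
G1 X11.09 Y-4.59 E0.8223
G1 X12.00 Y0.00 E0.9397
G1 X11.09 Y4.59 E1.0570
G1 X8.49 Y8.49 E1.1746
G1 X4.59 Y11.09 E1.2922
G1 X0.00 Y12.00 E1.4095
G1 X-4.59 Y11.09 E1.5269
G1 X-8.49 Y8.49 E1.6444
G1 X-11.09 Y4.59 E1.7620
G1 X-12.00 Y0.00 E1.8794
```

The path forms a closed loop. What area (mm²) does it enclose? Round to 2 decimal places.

Apply the shoelace formula to the sequence of (X, Y) vertices; enclosed area = 441.06 mm².

441.06 mm²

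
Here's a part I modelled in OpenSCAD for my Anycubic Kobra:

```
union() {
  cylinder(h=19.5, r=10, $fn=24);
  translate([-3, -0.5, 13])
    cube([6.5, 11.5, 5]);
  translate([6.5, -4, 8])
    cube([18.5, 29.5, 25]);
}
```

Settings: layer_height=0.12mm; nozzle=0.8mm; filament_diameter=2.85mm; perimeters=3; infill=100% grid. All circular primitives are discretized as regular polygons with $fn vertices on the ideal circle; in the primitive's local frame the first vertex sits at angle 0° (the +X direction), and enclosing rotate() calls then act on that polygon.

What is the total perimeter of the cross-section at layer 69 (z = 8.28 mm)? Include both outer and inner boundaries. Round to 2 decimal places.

131.88 mm

At z = 8.28 mm: the r=10 cylinder contributes a regular 24-gon of circumradius 10 (perimeter = 2·24·10.000·sin(180°/24) = 62.65 mm); the cube at (-3, -0.5) is not intersected at this z (z outside [13, 18]); the cube at (6.5, -4) (footprint 18.5×29.5) is included at this height (perimeter 96.00 mm); Merging all regions: the regions partially overlap (shared area 30.65 mm²), so the edge portions inside another operand are dropped and the merged outline is re-measured after clipping — boundary = 131.88 mm. Overall, the cross-section is a single solid region. Total boundary length (outer) = 131.88 mm.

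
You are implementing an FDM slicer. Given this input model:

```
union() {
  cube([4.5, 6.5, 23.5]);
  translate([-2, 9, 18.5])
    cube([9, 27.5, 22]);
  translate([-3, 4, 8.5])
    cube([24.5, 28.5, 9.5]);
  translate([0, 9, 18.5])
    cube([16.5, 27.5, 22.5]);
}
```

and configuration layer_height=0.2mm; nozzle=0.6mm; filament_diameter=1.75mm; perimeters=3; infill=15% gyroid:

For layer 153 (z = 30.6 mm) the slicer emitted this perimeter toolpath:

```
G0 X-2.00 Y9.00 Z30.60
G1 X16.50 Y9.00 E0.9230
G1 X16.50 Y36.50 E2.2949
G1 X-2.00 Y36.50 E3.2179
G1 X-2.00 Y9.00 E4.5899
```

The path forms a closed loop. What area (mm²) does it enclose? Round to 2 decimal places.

508.75 mm²

Apply the shoelace formula to the sequence of (X, Y) vertices; enclosed area = 508.75 mm².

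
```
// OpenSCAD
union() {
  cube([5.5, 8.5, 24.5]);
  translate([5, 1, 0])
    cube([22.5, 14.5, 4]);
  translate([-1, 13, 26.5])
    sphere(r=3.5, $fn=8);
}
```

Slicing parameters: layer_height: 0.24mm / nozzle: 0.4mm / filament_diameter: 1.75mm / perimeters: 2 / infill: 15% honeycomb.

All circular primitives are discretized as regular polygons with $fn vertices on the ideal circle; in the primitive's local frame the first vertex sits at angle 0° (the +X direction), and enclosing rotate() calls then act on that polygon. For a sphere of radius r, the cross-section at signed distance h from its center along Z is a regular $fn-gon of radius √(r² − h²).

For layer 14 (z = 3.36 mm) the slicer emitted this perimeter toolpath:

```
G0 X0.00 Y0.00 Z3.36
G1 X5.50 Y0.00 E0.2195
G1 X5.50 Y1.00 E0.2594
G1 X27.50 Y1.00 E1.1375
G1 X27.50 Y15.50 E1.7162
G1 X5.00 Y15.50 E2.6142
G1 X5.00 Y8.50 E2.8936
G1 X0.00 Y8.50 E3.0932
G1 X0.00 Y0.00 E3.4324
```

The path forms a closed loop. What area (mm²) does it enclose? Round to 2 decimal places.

Apply the shoelace formula to the sequence of (X, Y) vertices; enclosed area = 369.25 mm².

369.25 mm²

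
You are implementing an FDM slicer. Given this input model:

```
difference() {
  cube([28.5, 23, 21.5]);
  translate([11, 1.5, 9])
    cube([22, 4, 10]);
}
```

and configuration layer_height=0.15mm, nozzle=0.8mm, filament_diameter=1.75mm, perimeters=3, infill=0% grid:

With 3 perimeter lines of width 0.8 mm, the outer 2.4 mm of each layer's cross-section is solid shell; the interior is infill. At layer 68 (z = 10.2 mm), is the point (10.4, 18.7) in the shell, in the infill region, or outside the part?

infill

At z = 10.2 mm: the cube (footprint 28.5×23) is included at this height; the cube at (11, 1.5) (footprint 22×4) is included at this height; Subtracting the remaining from the first: starting from the 28.5×23 cube, the 22×4 cube at (11, 1.5) partially overlaps it — only the 70.00 mm² overlap (of its 88.00 mm²) is removed, clipping the outline — 1 connected region. Overall, the cross-section is a single solid region. The nearest boundary edge runs (0.00, 23.00)→(28.50, 23.00); distance from the point to it = 4.30 mm. The point is inside the cross-section and 4.30 mm from the nearest boundary — more than the 2.4 mm shell width (3 × 0.8), so it's in the infill interior.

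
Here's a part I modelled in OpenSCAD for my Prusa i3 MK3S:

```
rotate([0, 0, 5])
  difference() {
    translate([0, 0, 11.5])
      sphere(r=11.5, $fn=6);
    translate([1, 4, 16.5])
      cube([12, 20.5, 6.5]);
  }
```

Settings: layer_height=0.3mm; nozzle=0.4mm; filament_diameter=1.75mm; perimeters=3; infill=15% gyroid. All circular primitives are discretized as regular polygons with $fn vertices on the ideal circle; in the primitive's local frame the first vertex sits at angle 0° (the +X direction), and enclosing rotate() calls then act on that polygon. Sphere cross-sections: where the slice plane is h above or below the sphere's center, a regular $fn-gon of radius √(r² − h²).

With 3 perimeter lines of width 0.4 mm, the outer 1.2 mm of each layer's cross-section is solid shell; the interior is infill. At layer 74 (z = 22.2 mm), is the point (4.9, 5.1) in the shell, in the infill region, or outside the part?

At z = 22.2 mm: the r=11.5 sphere contributes a regular 6-gon of circumradius √(11.5²−10.7²) = 4.214; the cube at (1, 4) is present — its section is the full 12×20.5 rectangle; Taking the first minus the rest: starting from the r=11.5 sphere, the 12×20.5 cube at (1, 4) misses the remaining region (no effect) — 1 connected region; (whole slice rotated 5° about Z — lengths, areas and connectivity unchanged). Overall, the cross-section is a single solid region. Undo the 5° rotation: the query point maps to (5.326, 4.654) in the un-rotated model frame. The nearest boundary edge runs (2.11, 3.65)→(4.21, 0.00); distance from the point to it = 3.29 mm. The point is not inside any of the regions above, so it lies outside the cross-section (3.29 mm from the nearest boundary).

outside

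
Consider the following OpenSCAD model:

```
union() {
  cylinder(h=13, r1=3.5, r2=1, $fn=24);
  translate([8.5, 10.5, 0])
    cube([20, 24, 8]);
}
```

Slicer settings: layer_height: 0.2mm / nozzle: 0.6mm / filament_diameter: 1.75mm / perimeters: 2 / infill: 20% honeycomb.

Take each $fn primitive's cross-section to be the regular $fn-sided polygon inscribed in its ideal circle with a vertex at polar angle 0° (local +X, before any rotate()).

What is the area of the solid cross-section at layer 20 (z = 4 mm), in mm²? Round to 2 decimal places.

At z = 4 mm: the cone: at t=0.308 of its height the radius interpolates to r₁+(r₂−r₁)t = 2.731, giving a regular 24-gon of that circumradius (area = (24/2)·2.731²·sin(360°/24) = 23.16 mm²); the cube at (8.5, 10.5) (footprint 20×24) is included at this height (area 480.00 mm²); Combining (union): the 2 present regions are separate (no shared area or edge), so areas and boundary lengths simply add and each stays a separate island — area = 503.16 mm². Overall, the cross-section has 2 separate islands. Net area = 503.16 mm².

503.16 mm²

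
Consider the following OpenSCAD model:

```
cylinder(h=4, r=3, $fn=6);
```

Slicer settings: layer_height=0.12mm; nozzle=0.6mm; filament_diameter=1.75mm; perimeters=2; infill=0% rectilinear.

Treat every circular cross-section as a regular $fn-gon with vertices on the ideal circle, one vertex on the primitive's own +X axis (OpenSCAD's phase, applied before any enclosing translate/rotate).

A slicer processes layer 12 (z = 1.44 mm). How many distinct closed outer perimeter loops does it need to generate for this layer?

1

At z = 1.44 mm: the r=3 cylinder contributes a regular 6-gon of circumradius 3. The result has 1 disconnected region.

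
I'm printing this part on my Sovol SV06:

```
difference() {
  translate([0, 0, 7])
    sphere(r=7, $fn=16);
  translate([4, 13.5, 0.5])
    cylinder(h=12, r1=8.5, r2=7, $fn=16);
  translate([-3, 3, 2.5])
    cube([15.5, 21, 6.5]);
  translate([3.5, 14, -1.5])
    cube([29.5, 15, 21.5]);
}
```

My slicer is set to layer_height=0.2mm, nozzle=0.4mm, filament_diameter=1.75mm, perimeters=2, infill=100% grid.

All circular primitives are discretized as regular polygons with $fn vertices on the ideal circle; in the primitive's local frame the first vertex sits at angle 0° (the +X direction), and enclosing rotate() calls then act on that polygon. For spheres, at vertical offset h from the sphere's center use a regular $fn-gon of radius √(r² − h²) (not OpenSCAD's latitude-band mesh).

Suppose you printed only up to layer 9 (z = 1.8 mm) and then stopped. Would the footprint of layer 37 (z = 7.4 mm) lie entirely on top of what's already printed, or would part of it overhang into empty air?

Compare the two slices. At z = 1.8: the r=7 sphere slices to a regular 16-gon of circumradius 4.686 (√(r²−h²) with h=5.2 from center) (area = (16/2)·4.686²·sin(360°/16) = 67.23 mm²); the cone at (4, 13.5) contributes a regular 16-gon of circumradius 8.338 (interpolated between r1=8.5 and r2=7 at t=0.108) (area = (16/2)·8.338²·sin(360°/16) = 212.81 mm²); the cube at (-3, 3) does not reach this height (z outside [2.5, 9]); the cube at (3.5, 14) (footprint 29.5×15) is included at this height (area 442.50 mm²); Taking the first minus the rest: starting from the r=7 sphere (67.23 mm²), the cone at (4, 13.5) misses the remaining region (no effect); the 29.5×15 cube at (3.5, 14) misses the remaining region (no effect) — area = 67.23 mm². At z = 7.4: the sphere: section is a regular 16-gon, circumradius = √(r²−h²) = √(7²−0.4²) = 6.989 (area = (16/2)·6.989²·sin(360°/16) = 149.52 mm²); the cone at (4, 13.5) contributes a regular 16-gon of circumradius 7.638 (interpolated between r1=8.5 and r2=7 at t=0.575) (area = (16/2)·7.638²·sin(360°/16) = 178.58 mm²); the cube at (-3, 3) (footprint 15.5×21) is included at this height (area 325.50 mm²); the 29.5×15 cube at (3.5, 14) contributes its full rectangle (area 442.50 mm²); Taking the first minus the rest: starting from the r=7 sphere (149.52 mm²), the cone at (4, 13.5) partially overlaps it — only the 0.76 mm² overlap (of its 178.58 mm²) is removed, clipping the outline; the 15.5×21 cube at (-3, 3) partially overlaps it — only the 27.62 mm² overlap (of its 325.50 mm²) is removed, clipping the outline; the 29.5×15 cube at (3.5, 14) misses the remaining region (no effect) — area = 121.14 mm². Checking containment: at z = 7.4 the cross-section extends beyond the z = 1.8 cross-section by about 61.72 mm².

part overhangs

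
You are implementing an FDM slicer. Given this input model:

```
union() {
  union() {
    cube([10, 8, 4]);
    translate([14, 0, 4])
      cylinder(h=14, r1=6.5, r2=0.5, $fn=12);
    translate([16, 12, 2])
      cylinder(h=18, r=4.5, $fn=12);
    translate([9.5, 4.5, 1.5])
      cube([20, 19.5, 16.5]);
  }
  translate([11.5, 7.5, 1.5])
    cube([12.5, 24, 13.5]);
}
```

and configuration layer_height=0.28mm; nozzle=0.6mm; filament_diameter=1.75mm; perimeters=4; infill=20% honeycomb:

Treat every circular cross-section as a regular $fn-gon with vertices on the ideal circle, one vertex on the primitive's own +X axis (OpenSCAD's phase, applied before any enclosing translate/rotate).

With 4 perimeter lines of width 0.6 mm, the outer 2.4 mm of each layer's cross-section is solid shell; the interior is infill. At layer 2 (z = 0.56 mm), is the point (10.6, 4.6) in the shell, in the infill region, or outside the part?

At z = 0.56 mm: the cube is present — its section is the full 10×8 rectangle; the cone at (14, 0) is absent (z outside [4, 18]); the cylinder at (16, 12) is not intersected at this z (z outside [2, 20]); the cube at (9.5, 4.5) does not reach this height (z outside [1.5, 18]); Merging all regions: only the 10×8 cube is present, so the union is just that shape — 1 connected region; the cube at (11.5, 7.5) is absent (z outside [1.5, 15]); Combining (union): only the result so far is present, so the union is just that shape — 1 connected region. Overall, the cross-section is a single solid region. The nearest boundary edge runs (10.00, 0.00)→(10.00, 8.00); distance from the point to it = 0.60 mm. The point is not inside any of the regions above, so it lies outside the cross-section (0.60 mm from the nearest boundary).

outside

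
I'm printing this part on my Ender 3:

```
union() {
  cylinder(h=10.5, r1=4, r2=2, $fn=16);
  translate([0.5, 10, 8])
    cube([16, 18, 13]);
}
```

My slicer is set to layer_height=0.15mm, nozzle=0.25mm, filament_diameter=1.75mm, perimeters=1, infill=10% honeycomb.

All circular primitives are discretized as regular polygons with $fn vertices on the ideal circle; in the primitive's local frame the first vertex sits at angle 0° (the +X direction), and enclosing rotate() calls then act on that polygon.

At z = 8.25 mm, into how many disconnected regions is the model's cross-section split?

2

At z = 8.25 mm: the cone: at t=0.786 of its height the radius interpolates to r₁+(r₂−r₁)t = 2.429, giving a regular 16-gon of that circumradius; the 16×18 cube at (0.5, 10) contributes its full rectangle; Combining (union): the 2 present regions are separate (no shared area or edge), so areas and boundary lengths simply add and each stays a separate island — 2 connected regions. The result has 2 disconnected regions.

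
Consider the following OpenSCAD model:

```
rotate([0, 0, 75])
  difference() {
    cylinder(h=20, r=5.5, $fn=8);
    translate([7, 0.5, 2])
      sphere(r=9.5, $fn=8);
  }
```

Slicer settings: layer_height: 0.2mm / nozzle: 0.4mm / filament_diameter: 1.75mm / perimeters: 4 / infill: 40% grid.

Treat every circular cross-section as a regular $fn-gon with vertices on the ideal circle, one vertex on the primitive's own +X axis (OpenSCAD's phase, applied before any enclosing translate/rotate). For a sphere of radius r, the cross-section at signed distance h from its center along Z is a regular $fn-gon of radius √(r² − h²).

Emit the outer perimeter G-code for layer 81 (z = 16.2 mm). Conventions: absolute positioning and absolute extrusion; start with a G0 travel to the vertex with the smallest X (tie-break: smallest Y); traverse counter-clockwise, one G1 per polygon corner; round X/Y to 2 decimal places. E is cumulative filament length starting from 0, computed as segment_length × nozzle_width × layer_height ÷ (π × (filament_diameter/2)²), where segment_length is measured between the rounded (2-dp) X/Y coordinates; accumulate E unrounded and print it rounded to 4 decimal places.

G0 X-5.31 Y1.42 Z16.20
G1 X-4.76 Y-2.75 E0.1399
G1 X-1.42 Y-5.31 E0.2799
G1 X2.75 Y-4.76 E0.4198
G1 X5.31 Y-1.42 E0.5597
G1 X4.76 Y2.75 E0.6996
G1 X1.42 Y5.31 E0.8396
G1 X-2.75 Y4.76 E0.9795
G1 X-5.31 Y1.42 E1.1194

At z = 16.2 mm: the r=5.5 cylinder gives a regular 8-gon of circumradius 5.5 (constant along its height); the sphere at (7, 0.5) is absent (|z−center|=14.200 > r=9.5); Subtracting the remaining from the first: none of the subtracted shapes is present at this height, so the r=5.5 cylinder is unchanged — 1 connected region; (rotated 75° about Z; rotation is an isometry so areas/perimeters/island counts are preserved). The outline is a single polygon with 8 vertices. Extrusion per mm of travel: 0.4 × 0.2 / (π × 0.875²) = 0.033260. Accumulating E over each segment gives final E = 1.1194.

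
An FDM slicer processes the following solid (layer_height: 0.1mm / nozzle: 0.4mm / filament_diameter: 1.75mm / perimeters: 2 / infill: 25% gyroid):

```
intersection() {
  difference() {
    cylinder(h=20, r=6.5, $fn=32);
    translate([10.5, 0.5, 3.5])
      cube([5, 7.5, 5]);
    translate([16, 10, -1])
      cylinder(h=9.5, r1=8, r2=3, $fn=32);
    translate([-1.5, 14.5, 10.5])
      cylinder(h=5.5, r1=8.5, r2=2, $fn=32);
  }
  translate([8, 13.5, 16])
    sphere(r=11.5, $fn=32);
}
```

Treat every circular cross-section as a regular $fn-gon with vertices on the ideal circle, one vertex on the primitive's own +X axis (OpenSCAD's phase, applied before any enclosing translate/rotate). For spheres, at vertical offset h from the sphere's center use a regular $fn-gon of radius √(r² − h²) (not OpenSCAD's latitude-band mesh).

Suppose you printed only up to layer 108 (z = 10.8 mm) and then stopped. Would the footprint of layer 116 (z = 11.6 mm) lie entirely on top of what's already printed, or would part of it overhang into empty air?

part overhangs

Compare the two slices. At z = 10.8: the r=6.5 cylinder gives a regular 32-gon of circumradius 6.5 (constant along its height) (area = (32/2)·6.500²·sin(360°/32) = 131.88 mm²); the cube at (10.5, 0.5) is not intersected at this z (z outside [3.5, 8.5]); the cone at (16, 10) is not intersected at this z (z outside [-1, 8.5]); the cone at (-1.5, 14.5) contributes a regular 32-gon of circumradius 8.145 (interpolated between r1=8.5 and r2=2 at t=0.055) (area = (32/2)·8.145²·sin(360°/32) = 207.10 mm²); Taking the first minus the rest: starting from the r=6.5 cylinder (131.88 mm²), the cone at (-1.5, 14.5) misses the remaining region (no effect) — area = 131.88 mm²; the r=11.5 sphere at (8, 13.5) slices to a regular 32-gon of circumradius 10.257 (√(r²−h²) with h=5.2 from center) (area = (32/2)·10.257²·sin(360°/32) = 328.41 mm²); Keeping only the common overlap: the r=11.5 sphere at (8, 13.5) partially overlaps the result so far; clipping to the common part keeps 3.77 mm² — area = 3.77 mm². At z = 11.6: the r=6.5 cylinder gives a regular 32-gon of circumradius 6.5 (constant along its height) (area = (32/2)·6.500²·sin(360°/32) = 131.88 mm²); the cube at (10.5, 0.5) does not reach this height (z outside [3.5, 8.5]); the cone at (16, 10) does not reach this height (z outside [-1, 8.5]); the cone at (-1.5, 14.5) contributes a regular 32-gon of circumradius 7.200 (interpolated between r1=8.5 and r2=2 at t=0.200) (area = (32/2)·7.200²·sin(360°/32) = 161.82 mm²); Subtracting the remaining from the first: starting from the r=6.5 cylinder (131.88 mm²), the cone at (-1.5, 14.5) misses the remaining region (no effect) — area = 131.88 mm²; the r=11.5 sphere at (8, 13.5) slices to a regular 32-gon of circumradius 10.625 (√(r²−h²) with h=4.4 from center) (area = (32/2)·10.625²·sin(360°/32) = 352.38 mm²); Taking the intersection: the r=11.5 sphere at (8, 13.5) partially overlaps that combined region; clipping to the common part keeps 6.02 mm² — area = 6.02 mm². Checking containment: at z = 11.6 the cross-section extends beyond the z = 10.8 cross-section by about 2.24 mm².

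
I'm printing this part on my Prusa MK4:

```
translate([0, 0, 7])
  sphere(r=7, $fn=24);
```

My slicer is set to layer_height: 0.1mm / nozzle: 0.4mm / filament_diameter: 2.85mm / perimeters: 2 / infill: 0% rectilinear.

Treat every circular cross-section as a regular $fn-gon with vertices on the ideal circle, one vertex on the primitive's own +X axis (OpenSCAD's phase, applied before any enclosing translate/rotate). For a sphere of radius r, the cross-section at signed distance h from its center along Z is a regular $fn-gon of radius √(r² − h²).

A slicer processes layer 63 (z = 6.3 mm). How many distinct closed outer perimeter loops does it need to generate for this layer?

1

At z = 6.3 mm: the r=7 sphere slices to a regular 24-gon of circumradius 6.965 (√(r²−h²) with h=0.7 from center). The result has 1 disconnected region.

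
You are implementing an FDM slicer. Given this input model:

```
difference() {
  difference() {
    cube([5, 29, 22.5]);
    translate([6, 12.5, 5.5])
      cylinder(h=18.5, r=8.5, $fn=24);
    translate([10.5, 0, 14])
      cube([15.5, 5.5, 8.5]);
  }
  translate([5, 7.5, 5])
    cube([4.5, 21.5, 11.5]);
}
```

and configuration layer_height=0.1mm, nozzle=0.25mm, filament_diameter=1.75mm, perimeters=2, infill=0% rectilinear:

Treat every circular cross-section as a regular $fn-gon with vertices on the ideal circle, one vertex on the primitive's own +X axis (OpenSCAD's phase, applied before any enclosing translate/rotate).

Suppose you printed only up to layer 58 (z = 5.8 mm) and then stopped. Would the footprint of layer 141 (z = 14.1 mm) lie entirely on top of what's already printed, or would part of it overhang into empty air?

Compare the two slices. At z = 5.8: the cube is present — its section is the full 5×29 rectangle (area 145.00 mm²); the r=8.5 cylinder at (6, 12.5) gives a regular 24-gon of circumradius 8.5 (constant along its height) (area = (24/2)·8.500²·sin(360°/24) = 224.40 mm²); the cube at (10.5, 0) does not reach this height (z outside [14, 22.5]); Subtracting the remaining from the first: starting from the 5×29 cube (145.00 mm²), the r=8.5 cylinder at (6, 12.5) partially overlaps it — only the 75.23 mm² overlap (of its 224.40 mm²) is removed, clipping the outline — area = 69.77 mm²; the 4.5×21.5 cube at (5, 7.5) contributes its full rectangle (area 96.75 mm²); After the difference (first − rest): starting from the result so far (69.77 mm²), the 4.5×21.5 cube at (5, 7.5) misses the remaining region (no effect) — area = 69.77 mm². At z = 14.1: the cube is present — its section is the full 5×29 rectangle (area 145.00 mm²); the r=8.5 cylinder at (6, 12.5) gives a regular 24-gon of circumradius 8.5 (constant along its height) (area = (24/2)·8.500²·sin(360°/24) = 224.40 mm²); the cube at (10.5, 0) (footprint 15.5×5.5) is included at this height (area 85.25 mm²); After the difference (first − rest): starting from the 5×29 cube (145.00 mm²), the r=8.5 cylinder at (6, 12.5) partially overlaps it — only the 75.23 mm² overlap (of its 224.40 mm²) is removed, clipping the outline; the 15.5×5.5 cube at (10.5, 0) misses the remaining region (no effect) — area = 69.77 mm²; the 4.5×21.5 cube at (5, 7.5) contributes its full rectangle (area 96.75 mm²); Taking the first minus the rest: starting from that combined region (69.77 mm²), the 4.5×21.5 cube at (5, 7.5) misses the remaining region (no effect) — area = 69.77 mm². Checking containment: the cross-section at z = 14.1 is a subset of the cross-section at z = 5.8.

entirely on top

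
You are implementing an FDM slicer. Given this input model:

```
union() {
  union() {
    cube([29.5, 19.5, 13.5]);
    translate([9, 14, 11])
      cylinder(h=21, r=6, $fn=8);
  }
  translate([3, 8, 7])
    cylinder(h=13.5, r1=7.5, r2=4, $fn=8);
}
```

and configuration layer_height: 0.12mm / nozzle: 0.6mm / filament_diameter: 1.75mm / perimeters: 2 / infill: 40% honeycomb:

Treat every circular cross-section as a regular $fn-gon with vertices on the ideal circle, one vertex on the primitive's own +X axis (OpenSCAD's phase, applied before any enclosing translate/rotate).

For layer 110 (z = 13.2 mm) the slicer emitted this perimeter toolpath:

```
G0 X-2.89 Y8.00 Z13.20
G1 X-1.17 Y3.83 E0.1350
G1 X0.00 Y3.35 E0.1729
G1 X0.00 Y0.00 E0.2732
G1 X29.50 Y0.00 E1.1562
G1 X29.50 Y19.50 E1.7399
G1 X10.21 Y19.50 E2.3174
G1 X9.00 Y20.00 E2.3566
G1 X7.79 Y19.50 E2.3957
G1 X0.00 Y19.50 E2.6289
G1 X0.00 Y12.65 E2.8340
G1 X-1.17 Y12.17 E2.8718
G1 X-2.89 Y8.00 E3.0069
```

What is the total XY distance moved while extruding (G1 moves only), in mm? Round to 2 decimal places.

100.45 mm

Sum the Euclidean lengths of each G1 segment: total = 100.45 mm.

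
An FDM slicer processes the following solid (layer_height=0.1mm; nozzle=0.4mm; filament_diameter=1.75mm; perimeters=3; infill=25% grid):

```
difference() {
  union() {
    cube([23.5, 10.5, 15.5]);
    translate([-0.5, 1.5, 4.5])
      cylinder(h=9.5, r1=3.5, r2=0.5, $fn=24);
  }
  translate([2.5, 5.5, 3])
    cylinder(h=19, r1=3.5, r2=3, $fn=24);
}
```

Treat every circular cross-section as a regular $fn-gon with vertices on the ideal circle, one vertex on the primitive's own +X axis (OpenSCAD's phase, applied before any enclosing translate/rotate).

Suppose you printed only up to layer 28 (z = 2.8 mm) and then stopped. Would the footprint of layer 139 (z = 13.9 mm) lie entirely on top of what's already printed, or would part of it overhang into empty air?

part overhangs

Compare the two slices. At z = 2.8: the cube is present — its section is the full 23.5×10.5 rectangle (area 246.75 mm²); the cone at (-0.5, 1.5) is not intersected at this z (z outside [4.5, 14]); Taking the union: only the 23.5×10.5 cube is present, so the union is just that shape — area = 246.75 mm²; the cone at (2.5, 5.5) is absent (z outside [3, 22]); Subtracting the remaining from the first: none of the subtracted shapes is present at this height, so that combined region is unchanged — area = 246.75 mm². At z = 13.9: the 23.5×10.5 cube contributes its full rectangle (area 246.75 mm²); the cone at (-0.5, 1.5) contributes a regular 24-gon of circumradius 0.532 (interpolated between r1=3.5 and r2=0.5 at t=0.989) (area = (24/2)·0.532²·sin(360°/24) = 0.88 mm²); Merging all regions: the regions partially overlap — summed areas 247.63 mm² minus the doubly-counted overlap 0.01 mm² gives 247.62 mm² — area = 247.62 mm²; the cone at (2.5, 5.5): at t=0.574 of its height the radius interpolates to r₁+(r₂−r₁)t = 3.213, giving a regular 24-gon of that circumradius (area = (24/2)·3.213²·sin(360°/24) = 32.07 mm²); Subtracting the remaining from the first: starting from the result so far (247.62 mm²), the cone at (2.5, 5.5) partially overlaps it — only the 30.18 mm² overlap (of its 32.07 mm²) is removed, clipping the outline — area = 217.44 mm². Checking containment: at z = 13.9 the cross-section extends beyond the z = 2.8 cross-section by about 0.87 mm².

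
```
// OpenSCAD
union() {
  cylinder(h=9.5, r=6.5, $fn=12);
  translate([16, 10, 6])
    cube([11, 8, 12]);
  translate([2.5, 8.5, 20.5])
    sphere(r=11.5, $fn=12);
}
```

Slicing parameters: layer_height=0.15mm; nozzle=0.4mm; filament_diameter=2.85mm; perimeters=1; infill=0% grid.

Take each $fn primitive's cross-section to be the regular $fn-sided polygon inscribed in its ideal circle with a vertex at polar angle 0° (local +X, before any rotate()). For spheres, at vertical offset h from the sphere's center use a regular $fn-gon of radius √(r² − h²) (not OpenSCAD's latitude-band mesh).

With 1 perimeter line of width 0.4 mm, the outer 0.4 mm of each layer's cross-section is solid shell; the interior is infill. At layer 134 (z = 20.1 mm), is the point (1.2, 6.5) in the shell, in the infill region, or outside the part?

infill

At z = 20.1 mm: the cylinder is not intersected at this z (z outside [0, 9.5]); the cube at (16, 10) is absent (z outside [6, 18]); the r=11.5 sphere at (2.5, 8.5) contributes a regular 12-gon of circumradius √(11.5²−0.4²) = 11.493; Taking the union: only the r=11.5 sphere at (2.5, 8.5) is present, so the union is just that shape — 1 connected region. Overall, the cross-section is a single solid region. The nearest boundary edge runs (-7.45, 2.75)→(-3.25, -1.45); distance from the point to it = 8.77 mm. The point is inside the cross-section and 8.77 mm from the nearest boundary — more than the 0.4 mm shell width (1 × 0.4), so it's in the infill interior.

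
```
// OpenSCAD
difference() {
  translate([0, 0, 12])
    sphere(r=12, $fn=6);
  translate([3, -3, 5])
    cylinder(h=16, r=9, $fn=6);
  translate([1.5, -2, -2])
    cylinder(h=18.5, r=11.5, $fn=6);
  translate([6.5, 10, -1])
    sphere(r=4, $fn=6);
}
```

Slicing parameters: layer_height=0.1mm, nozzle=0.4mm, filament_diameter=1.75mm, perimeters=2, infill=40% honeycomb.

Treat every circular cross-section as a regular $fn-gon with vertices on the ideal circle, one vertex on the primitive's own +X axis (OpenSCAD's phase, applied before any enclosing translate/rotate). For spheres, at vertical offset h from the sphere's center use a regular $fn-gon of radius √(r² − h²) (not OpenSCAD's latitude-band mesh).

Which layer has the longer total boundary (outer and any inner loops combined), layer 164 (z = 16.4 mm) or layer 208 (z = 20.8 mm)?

layer 164 (z = 16.4 mm)

Layer 164 (z = 16.4): the r=12 sphere slices to a regular 6-gon of circumradius 11.164 (√(r²−h²) with h=4.4 from center) (perimeter = 2·6·11.164·sin(180°/6) = 66.99 mm); the cylinder at (3, -3): section is a regular 6-gon, circumradius r=9 (perimeter = 2·6·9.000·sin(180°/6) = 54.00 mm); the r=11.5 cylinder at (1.5, -2) contributes a regular 6-gon of circumradius 11.5 (perimeter = 2·6·11.500·sin(180°/6) = 69.00 mm); the sphere at (6.5, 10) does not reach this height (|z−center|=17.400 > r=4); Subtracting the remaining from the first: starting from the r=12 sphere, the r=9 cylinder at (3, -3) partially overlaps it — only the 179.60 mm² overlap (of its 210.44 mm²) is removed, clipping the outline; the r=11.5 cylinder at (1.5, -2) partially overlaps it — only the 102.59 mm² overlap (of its 343.60 mm²) is removed, clipping the outline — boundary = 66.65 mm. So its perimeter = 66.65 mm. Layer 208 (z = 20.8): the sphere: section is a regular 6-gon, circumradius = √(r²−h²) = √(12²−8.8²) = 8.158 (perimeter = 2·6·8.158·sin(180°/6) = 48.95 mm); the r=9 cylinder at (3, -3) contributes a regular 6-gon of circumradius 9 (perimeter = 2·6·9.000·sin(180°/6) = 54.00 mm); the cylinder at (1.5, -2) is not intersected at this z (z outside [-2, 16.5]); the sphere at (6.5, 10) does not reach this height (|z−center|=21.800 > r=4); After the difference (first − rest): starting from the r=12 sphere, the r=9 cylinder at (3, -3) partially overlaps it — only the 124.56 mm² overlap (of its 210.44 mm²) is removed, clipping the outline — boundary = 48.11 mm. So its perimeter = 48.11 mm. Layer 164 is larger (66.65 vs 48.11 mm).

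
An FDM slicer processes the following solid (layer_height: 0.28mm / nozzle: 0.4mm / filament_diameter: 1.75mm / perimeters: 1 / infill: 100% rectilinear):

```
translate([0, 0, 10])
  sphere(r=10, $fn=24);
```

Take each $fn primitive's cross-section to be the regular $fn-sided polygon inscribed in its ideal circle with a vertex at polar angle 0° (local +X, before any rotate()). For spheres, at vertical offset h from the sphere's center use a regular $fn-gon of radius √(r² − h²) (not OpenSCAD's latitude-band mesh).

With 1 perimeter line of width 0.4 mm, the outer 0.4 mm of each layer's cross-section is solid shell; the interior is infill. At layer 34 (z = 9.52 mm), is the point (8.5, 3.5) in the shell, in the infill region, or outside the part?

infill

At z = 9.52 mm: the r=10 sphere slices to a regular 24-gon of circumradius 9.988 (√(r²−h²) with h=0.48 from center). Overall, the cross-section is a single solid region. The nearest boundary edge runs (9.65, 2.59)→(8.65, 4.99); distance from the point to it = 0.71 mm. The point is inside the cross-section and 0.71 mm from the nearest boundary — more than the 0.4 mm shell width (1 × 0.4), so it's in the infill interior.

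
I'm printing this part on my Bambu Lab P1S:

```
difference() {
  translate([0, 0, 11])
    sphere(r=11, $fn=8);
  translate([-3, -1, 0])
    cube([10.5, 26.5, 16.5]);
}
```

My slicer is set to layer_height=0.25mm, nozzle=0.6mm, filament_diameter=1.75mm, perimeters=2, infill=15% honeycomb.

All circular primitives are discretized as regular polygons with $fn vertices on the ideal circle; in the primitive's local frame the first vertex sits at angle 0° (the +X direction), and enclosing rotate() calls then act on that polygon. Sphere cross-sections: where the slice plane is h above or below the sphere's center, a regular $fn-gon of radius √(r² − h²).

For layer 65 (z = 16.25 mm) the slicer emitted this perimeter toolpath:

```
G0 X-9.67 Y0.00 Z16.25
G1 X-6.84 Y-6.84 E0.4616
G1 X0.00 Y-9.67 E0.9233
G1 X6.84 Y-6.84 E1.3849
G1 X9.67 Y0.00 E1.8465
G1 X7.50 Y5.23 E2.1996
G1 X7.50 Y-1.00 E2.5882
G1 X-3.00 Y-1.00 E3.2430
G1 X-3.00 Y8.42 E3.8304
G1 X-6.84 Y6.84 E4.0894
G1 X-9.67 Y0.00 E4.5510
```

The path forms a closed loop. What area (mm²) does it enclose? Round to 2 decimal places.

166.44 mm²

Apply the shoelace formula to the sequence of (X, Y) vertices; enclosed area = 166.44 mm².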